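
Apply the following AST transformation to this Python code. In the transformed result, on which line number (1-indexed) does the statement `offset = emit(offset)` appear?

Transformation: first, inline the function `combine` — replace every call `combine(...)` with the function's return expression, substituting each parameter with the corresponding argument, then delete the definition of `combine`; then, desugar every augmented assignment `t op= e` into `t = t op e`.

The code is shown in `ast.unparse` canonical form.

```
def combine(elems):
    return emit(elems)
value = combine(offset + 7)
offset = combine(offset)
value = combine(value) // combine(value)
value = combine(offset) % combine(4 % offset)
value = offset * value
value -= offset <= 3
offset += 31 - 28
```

Transformed code:
value = emit(offset + 7)
offset = emit(offset)
value = emit(value) // emit(value)
value = emit(offset) % emit(4 % offset)
value = offset * value
value = value - (offset <= 3)
offset = offset + (31 - 28)

2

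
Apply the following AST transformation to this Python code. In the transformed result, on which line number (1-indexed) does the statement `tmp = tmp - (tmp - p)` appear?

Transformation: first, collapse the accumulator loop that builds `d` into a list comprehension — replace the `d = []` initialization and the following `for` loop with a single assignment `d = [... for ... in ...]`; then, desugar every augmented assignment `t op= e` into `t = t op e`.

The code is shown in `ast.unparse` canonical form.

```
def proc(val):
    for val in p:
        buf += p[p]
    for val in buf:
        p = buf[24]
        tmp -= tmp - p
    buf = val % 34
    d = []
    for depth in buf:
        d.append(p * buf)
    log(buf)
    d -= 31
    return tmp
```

6

Transformed code:
def proc(val):
    for val in p:
        buf = buf + p[p]
    for val in buf:
        p = buf[24]
        tmp = tmp - (tmp - p)
    buf = val % 34
    d = [p * buf for depth in buf]
    log(buf)
    d = d - 31
    return tmp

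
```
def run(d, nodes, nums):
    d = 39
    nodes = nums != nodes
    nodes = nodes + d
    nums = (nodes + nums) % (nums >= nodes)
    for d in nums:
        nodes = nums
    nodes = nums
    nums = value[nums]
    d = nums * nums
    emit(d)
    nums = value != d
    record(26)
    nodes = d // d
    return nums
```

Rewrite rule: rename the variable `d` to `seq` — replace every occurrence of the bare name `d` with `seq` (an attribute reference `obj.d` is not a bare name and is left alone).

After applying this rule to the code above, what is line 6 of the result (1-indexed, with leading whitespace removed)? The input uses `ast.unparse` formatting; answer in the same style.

Transformed code:
def run(seq, nodes, nums):
    seq = 39
    nodes = nums != nodes
    nodes = nodes + seq
    nums = (nodes + nums) % (nums >= nodes)
    for seq in nums:
        nodes = nums
    nodes = nums
    nums = value[nums]
    seq = nums * nums
    emit(seq)
    nums = value != seq
    record(26)
    nodes = seq // seq
    return nums

for seq in nums:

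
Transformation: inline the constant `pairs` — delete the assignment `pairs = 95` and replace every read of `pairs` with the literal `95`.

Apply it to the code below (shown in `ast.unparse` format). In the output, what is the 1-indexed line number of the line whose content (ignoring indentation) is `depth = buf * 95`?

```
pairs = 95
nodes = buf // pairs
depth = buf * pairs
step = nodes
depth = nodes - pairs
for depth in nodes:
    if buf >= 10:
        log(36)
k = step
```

2

Transformed code:
nodes = buf // 95
depth = buf * 95
step = nodes
depth = nodes - 95
for depth in nodes:
    if buf >= 10:
        log(36)
k = step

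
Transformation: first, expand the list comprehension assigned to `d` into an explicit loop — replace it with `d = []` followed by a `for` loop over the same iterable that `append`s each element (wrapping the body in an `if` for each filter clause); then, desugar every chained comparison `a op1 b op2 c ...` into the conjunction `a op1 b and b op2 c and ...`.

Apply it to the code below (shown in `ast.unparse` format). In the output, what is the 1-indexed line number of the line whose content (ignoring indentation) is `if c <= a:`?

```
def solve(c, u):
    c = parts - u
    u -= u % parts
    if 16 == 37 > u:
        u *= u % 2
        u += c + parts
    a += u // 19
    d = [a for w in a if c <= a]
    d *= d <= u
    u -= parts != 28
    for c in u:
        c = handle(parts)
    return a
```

Transformed code:
def solve(c, u):
    c = parts - u
    u -= u % parts
    if 16 == 37 and 37 > u:
        u *= u % 2
        u += c + parts
    a += u // 19
    d = []
    for w in a:
        if c <= a:
            d.append(a)
    d *= d <= u
    u -= parts != 28
    for c in u:
        c = handle(parts)
    return a

10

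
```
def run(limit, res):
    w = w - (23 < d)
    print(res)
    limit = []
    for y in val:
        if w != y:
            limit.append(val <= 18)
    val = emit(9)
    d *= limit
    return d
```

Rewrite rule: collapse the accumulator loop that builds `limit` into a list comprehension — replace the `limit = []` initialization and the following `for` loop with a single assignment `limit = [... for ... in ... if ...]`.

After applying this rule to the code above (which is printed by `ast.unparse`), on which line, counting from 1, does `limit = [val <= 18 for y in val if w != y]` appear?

Transformed code:
def run(limit, res):
    w = w - (23 < d)
    print(res)
    limit = [val <= 18 for y in val if w != y]
    val = emit(9)
    d *= limit
    return d

4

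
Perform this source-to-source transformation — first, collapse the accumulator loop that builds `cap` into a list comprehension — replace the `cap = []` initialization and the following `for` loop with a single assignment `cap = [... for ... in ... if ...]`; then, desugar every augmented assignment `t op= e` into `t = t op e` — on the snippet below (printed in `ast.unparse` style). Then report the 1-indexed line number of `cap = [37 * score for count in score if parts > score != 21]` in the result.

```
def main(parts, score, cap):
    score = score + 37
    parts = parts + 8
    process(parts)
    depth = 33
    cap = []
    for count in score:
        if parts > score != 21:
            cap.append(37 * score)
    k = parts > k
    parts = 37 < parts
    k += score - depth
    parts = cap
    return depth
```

6

Transformed code:
def main(parts, score, cap):
    score = score + 37
    parts = parts + 8
    process(parts)
    depth = 33
    cap = [37 * score for count in score if parts > score != 21]
    k = parts > k
    parts = 37 < parts
    k = k + (score - depth)
    parts = cap
    return depth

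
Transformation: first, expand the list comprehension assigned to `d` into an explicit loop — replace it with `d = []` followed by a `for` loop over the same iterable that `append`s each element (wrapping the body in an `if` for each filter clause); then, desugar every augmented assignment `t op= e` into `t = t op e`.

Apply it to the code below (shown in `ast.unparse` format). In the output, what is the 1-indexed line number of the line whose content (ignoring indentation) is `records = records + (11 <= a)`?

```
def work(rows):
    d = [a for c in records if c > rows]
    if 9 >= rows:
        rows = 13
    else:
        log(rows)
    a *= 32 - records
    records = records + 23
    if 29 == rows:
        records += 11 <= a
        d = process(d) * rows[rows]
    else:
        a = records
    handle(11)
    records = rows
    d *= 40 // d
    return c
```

Transformed code:
def work(rows):
    d = []
    for c in records:
        if c > rows:
            d.append(a)
    if 9 >= rows:
        rows = 13
    else:
        log(rows)
    a = a * (32 - records)
    records = records + 23
    if 29 == rows:
        records = records + (11 <= a)
        d = process(d) * rows[rows]
    else:
        a = records
    handle(11)
    records = rows
    d = d * (40 // d)
    return c

13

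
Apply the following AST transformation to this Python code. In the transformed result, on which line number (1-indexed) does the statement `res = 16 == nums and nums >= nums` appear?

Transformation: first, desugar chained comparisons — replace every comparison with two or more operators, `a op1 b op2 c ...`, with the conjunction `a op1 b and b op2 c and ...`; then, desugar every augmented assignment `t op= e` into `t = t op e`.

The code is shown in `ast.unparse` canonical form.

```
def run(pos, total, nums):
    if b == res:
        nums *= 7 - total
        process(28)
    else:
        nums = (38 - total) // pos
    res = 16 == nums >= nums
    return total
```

7

Transformed code:
def run(pos, total, nums):
    if b == res:
        nums = nums * (7 - total)
        process(28)
    else:
        nums = (38 - total) // pos
    res = 16 == nums and nums >= nums
    return total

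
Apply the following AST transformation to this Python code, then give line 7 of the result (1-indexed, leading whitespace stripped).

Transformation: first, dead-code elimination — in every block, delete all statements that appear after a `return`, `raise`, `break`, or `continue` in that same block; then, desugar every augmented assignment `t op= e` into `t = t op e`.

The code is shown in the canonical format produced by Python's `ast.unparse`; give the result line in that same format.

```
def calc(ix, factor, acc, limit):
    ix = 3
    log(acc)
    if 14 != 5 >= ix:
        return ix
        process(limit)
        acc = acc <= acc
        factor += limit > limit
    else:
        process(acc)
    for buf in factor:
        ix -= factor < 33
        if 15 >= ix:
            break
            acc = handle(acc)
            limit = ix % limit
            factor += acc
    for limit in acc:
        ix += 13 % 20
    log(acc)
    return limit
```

process(acc)

Transformed code:
def calc(ix, factor, acc, limit):
    ix = 3
    log(acc)
    if 14 != 5 >= ix:
        return ix
    else:
        process(acc)
    for buf in factor:
        ix = ix - (factor < 33)
        if 15 >= ix:
            break
    for limit in acc:
        ix = ix + 13 % 20
    log(acc)
    return limit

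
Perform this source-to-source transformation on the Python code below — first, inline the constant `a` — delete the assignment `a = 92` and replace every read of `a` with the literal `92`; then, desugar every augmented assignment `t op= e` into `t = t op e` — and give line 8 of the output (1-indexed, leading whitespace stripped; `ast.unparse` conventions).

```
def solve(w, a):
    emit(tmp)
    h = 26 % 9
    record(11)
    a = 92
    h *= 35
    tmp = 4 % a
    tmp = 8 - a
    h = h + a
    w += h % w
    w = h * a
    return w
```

h = h + 92

Transformed code:
def solve(w, a):
    emit(tmp)
    h = 26 % 9
    record(11)
    h = h * 35
    tmp = 4 % 92
    tmp = 8 - 92
    h = h + 92
    w = w + h % w
    w = h * 92
    return w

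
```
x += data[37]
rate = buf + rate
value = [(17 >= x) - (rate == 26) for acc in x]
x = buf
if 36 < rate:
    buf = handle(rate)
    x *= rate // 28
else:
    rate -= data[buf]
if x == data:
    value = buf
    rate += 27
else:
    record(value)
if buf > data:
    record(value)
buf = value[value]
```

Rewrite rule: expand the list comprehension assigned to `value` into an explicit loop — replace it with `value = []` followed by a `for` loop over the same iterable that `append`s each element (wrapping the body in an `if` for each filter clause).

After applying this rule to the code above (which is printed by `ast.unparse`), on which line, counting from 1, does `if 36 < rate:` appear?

Transformed code:
x += data[37]
rate = buf + rate
value = []
for acc in x:
    value.append((17 >= x) - (rate == 26))
x = buf
if 36 < rate:
    buf = handle(rate)
    x *= rate // 28
else:
    rate -= data[buf]
if x == data:
    value = buf
    rate += 27
else:
    record(value)
if buf > data:
    record(value)
buf = value[value]

7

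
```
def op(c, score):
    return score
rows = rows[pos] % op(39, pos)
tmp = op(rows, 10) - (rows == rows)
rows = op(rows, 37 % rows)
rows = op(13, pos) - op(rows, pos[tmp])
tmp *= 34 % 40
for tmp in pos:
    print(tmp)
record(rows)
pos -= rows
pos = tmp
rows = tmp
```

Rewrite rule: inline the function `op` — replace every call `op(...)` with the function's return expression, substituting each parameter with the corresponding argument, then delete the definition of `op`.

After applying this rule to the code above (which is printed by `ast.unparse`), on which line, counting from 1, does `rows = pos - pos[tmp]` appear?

Transformed code:
rows = rows[pos] % pos
tmp = 10 - (rows == rows)
rows = 37 % rows
rows = pos - pos[tmp]
tmp *= 34 % 40
for tmp in pos:
    print(tmp)
record(rows)
pos -= rows
pos = tmp
rows = tmp

4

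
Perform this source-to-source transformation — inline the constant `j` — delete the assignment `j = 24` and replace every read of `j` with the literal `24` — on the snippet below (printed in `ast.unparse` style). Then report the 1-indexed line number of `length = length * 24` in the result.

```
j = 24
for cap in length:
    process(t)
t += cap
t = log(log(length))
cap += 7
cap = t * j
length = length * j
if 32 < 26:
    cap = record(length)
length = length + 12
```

7

Transformed code:
for cap in length:
    process(t)
t += cap
t = log(log(length))
cap += 7
cap = t * 24
length = length * 24
if 32 < 26:
    cap = record(length)
length = length + 12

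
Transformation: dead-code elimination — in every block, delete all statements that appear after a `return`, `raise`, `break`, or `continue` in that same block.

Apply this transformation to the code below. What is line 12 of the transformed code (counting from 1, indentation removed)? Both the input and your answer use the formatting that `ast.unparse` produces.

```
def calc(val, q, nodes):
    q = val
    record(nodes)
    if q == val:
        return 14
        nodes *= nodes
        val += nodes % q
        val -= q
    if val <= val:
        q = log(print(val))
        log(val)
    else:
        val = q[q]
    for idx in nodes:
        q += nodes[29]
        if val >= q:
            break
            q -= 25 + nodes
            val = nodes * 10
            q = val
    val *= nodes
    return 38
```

Transformed code:
def calc(val, q, nodes):
    q = val
    record(nodes)
    if q == val:
        return 14
    if val <= val:
        q = log(print(val))
        log(val)
    else:
        val = q[q]
    for idx in nodes:
        q += nodes[29]
        if val >= q:
            break
    val *= nodes
    return 38

q += nodes[29]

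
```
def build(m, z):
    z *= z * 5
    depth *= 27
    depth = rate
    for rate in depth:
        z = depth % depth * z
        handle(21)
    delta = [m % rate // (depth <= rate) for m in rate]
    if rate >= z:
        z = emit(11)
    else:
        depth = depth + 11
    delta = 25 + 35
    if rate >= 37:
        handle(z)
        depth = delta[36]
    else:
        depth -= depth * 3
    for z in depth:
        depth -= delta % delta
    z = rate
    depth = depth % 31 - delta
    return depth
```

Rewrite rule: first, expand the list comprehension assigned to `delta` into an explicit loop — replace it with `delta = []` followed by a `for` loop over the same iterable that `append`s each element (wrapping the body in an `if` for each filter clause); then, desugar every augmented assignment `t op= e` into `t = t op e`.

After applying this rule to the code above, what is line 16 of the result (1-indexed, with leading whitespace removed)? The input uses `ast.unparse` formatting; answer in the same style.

Transformed code:
def build(m, z):
    z = z * (z * 5)
    depth = depth * 27
    depth = rate
    for rate in depth:
        z = depth % depth * z
        handle(21)
    delta = []
    for m in rate:
        delta.append(m % rate // (depth <= rate))
    if rate >= z:
        z = emit(11)
    else:
        depth = depth + 11
    delta = 25 + 35
    if rate >= 37:
        handle(z)
        depth = delta[36]
    else:
        depth = depth - depth * 3
    for z in depth:
        depth = depth - delta % delta
    z = rate
    depth = depth % 31 - delta
    return depth

if rate >= 37:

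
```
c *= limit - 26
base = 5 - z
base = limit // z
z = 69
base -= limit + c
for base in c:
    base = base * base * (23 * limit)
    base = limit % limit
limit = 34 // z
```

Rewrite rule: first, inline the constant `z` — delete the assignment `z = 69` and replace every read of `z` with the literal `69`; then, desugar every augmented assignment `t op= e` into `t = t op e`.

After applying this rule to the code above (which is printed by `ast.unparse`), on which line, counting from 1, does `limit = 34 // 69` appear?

8

Transformed code:
c = c * (limit - 26)
base = 5 - 69
base = limit // 69
base = base - (limit + c)
for base in c:
    base = base * base * (23 * limit)
    base = limit % limit
limit = 34 // 69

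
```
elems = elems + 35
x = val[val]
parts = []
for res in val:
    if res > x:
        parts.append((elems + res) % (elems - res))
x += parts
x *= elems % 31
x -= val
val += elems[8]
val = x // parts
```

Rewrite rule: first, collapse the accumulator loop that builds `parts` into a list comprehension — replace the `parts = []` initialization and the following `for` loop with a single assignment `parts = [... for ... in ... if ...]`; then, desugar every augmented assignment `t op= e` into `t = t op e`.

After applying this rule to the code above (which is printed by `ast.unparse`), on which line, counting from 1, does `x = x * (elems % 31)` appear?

Transformed code:
elems = elems + 35
x = val[val]
parts = [(elems + res) % (elems - res) for res in val if res > x]
x = x + parts
x = x * (elems % 31)
x = x - val
val = val + elems[8]
val = x // parts

5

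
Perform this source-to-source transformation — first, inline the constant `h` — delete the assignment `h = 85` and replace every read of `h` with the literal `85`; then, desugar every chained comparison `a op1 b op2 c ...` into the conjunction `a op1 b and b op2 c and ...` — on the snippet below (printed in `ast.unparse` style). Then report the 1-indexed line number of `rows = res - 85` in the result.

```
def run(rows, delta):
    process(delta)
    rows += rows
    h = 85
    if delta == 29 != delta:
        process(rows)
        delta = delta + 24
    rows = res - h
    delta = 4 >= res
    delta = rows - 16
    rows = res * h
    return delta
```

Transformed code:
def run(rows, delta):
    process(delta)
    rows += rows
    if delta == 29 and 29 != delta:
        process(rows)
        delta = delta + 24
    rows = res - 85
    delta = 4 >= res
    delta = rows - 16
    rows = res * 85
    return delta

7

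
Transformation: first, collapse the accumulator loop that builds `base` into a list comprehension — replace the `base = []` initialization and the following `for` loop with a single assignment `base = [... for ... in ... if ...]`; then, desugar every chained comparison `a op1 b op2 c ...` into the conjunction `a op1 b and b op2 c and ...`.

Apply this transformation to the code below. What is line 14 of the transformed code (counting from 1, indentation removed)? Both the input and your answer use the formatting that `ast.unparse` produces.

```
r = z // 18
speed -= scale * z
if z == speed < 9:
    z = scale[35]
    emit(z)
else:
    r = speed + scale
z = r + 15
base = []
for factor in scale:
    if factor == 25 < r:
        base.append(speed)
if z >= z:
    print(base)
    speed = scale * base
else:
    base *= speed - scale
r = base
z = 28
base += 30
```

Transformed code:
r = z // 18
speed -= scale * z
if z == speed and speed < 9:
    z = scale[35]
    emit(z)
else:
    r = speed + scale
z = r + 15
base = [speed for factor in scale if factor == 25 and 25 < r]
if z >= z:
    print(base)
    speed = scale * base
else:
    base *= speed - scale
r = base
z = 28
base += 30

base *= speed - scale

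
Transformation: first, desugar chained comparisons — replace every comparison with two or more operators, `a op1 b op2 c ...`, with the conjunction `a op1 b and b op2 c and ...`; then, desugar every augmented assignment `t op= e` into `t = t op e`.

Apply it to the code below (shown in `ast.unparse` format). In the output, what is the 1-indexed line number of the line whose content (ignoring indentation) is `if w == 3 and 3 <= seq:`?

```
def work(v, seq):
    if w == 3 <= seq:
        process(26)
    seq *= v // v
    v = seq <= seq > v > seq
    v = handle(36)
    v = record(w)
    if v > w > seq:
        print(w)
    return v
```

Transformed code:
def work(v, seq):
    if w == 3 and 3 <= seq:
        process(26)
    seq = seq * (v // v)
    v = seq <= seq and seq > v and (v > seq)
    v = handle(36)
    v = record(w)
    if v > w and w > seq:
        print(w)
    return v

2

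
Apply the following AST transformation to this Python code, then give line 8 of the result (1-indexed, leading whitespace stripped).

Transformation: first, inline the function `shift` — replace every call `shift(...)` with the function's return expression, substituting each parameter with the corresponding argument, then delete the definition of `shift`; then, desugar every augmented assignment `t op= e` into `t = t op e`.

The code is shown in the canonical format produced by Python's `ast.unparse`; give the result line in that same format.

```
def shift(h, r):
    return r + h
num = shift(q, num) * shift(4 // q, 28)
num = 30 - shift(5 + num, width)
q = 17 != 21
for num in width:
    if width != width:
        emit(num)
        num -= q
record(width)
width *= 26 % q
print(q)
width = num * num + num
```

Transformed code:
num = (num + q) * (28 + 4 // q)
num = 30 - (width + (5 + num))
q = 17 != 21
for num in width:
    if width != width:
        emit(num)
        num = num - q
record(width)
width = width * (26 % q)
print(q)
width = num * num + num

record(width)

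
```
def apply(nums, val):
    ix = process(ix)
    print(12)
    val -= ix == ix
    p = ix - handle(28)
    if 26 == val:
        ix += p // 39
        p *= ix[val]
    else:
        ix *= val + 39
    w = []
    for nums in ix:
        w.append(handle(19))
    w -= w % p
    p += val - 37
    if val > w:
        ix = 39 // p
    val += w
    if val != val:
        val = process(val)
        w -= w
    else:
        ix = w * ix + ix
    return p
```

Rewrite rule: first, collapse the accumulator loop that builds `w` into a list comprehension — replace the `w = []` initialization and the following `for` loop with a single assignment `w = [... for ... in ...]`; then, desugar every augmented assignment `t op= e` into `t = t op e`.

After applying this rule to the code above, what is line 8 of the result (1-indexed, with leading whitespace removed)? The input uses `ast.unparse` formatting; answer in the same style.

Transformed code:
def apply(nums, val):
    ix = process(ix)
    print(12)
    val = val - (ix == ix)
    p = ix - handle(28)
    if 26 == val:
        ix = ix + p // 39
        p = p * ix[val]
    else:
        ix = ix * (val + 39)
    w = [handle(19) for nums in ix]
    w = w - w % p
    p = p + (val - 37)
    if val > w:
        ix = 39 // p
    val = val + w
    if val != val:
        val = process(val)
        w = w - w
    else:
        ix = w * ix + ix
    return p

p = p * ix[val]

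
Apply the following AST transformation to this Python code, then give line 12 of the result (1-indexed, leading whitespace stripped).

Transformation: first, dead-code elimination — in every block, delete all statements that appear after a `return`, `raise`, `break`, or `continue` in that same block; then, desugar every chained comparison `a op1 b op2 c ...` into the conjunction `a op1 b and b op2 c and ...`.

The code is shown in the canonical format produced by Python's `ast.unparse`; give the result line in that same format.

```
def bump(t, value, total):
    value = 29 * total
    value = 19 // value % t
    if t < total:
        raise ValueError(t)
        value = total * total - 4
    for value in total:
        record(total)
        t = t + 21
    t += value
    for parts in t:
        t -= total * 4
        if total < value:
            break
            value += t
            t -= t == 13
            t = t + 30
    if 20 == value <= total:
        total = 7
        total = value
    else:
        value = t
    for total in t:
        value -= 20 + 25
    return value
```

if total < value:

Transformed code:
def bump(t, value, total):
    value = 29 * total
    value = 19 // value % t
    if t < total:
        raise ValueError(t)
    for value in total:
        record(total)
        t = t + 21
    t += value
    for parts in t:
        t -= total * 4
        if total < value:
            break
    if 20 == value and value <= total:
        total = 7
        total = value
    else:
        value = t
    for total in t:
        value -= 20 + 25
    return value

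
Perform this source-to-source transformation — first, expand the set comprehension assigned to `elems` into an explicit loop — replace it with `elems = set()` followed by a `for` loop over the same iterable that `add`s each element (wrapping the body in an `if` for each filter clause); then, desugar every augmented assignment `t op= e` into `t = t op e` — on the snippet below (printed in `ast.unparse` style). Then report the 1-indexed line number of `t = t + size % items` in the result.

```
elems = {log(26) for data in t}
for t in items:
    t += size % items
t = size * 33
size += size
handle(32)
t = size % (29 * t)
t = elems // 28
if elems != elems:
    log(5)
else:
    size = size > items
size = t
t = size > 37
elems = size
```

Transformed code:
elems = set()
for data in t:
    elems.add(log(26))
for t in items:
    t = t + size % items
t = size * 33
size = size + size
handle(32)
t = size % (29 * t)
t = elems // 28
if elems != elems:
    log(5)
else:
    size = size > items
size = t
t = size > 37
elems = size

5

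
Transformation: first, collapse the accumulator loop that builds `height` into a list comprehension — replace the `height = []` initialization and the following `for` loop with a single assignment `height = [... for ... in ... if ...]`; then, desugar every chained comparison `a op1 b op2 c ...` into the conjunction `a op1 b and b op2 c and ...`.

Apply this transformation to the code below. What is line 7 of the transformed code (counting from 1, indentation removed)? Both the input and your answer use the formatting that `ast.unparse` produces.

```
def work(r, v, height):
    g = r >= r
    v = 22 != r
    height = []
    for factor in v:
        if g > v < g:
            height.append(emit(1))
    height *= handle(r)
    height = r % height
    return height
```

Transformed code:
def work(r, v, height):
    g = r >= r
    v = 22 != r
    height = [emit(1) for factor in v if g > v and v < g]
    height *= handle(r)
    height = r % height
    return height

return height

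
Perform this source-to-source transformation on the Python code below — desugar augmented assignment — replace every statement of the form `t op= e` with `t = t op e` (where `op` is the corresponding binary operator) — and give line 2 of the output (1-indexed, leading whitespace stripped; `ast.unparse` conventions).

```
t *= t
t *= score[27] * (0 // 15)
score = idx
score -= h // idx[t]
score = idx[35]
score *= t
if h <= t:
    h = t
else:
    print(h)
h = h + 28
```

t = t * (score[27] * (0 // 15))

Transformed code:
t = t * t
t = t * (score[27] * (0 // 15))
score = idx
score = score - h // idx[t]
score = idx[35]
score = score * t
if h <= t:
    h = t
else:
    print(h)
h = h + 28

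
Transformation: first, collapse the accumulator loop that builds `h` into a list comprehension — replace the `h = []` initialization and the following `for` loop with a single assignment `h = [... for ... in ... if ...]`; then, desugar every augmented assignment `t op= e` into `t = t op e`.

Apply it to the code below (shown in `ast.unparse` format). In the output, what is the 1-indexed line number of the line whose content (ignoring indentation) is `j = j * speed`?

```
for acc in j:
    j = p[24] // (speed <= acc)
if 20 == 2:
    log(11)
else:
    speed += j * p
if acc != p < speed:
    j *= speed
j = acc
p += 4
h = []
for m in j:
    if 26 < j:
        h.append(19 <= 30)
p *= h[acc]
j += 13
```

Transformed code:
for acc in j:
    j = p[24] // (speed <= acc)
if 20 == 2:
    log(11)
else:
    speed = speed + j * p
if acc != p < speed:
    j = j * speed
j = acc
p = p + 4
h = [19 <= 30 for m in j if 26 < j]
p = p * h[acc]
j = j + 13

8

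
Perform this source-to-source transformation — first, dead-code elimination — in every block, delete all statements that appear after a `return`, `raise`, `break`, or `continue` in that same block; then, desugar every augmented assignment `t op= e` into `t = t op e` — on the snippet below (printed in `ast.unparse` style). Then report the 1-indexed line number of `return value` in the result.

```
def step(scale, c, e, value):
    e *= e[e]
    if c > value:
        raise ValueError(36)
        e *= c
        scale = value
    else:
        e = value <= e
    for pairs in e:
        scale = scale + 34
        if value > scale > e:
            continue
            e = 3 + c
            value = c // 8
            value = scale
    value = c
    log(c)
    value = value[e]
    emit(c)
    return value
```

Transformed code:
def step(scale, c, e, value):
    e = e * e[e]
    if c > value:
        raise ValueError(36)
    else:
        e = value <= e
    for pairs in e:
        scale = scale + 34
        if value > scale > e:
            continue
    value = c
    log(c)
    value = value[e]
    emit(c)
    return value

15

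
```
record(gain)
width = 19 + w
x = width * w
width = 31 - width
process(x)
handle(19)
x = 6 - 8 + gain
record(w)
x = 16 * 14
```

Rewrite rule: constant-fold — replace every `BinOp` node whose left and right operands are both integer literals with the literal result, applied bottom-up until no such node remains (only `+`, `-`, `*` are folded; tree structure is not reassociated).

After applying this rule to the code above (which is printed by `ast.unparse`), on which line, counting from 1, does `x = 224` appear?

Transformed code:
record(gain)
width = 19 + w
x = width * w
width = 31 - width
process(x)
handle(19)
x = -2 + gain
record(w)
x = 224

9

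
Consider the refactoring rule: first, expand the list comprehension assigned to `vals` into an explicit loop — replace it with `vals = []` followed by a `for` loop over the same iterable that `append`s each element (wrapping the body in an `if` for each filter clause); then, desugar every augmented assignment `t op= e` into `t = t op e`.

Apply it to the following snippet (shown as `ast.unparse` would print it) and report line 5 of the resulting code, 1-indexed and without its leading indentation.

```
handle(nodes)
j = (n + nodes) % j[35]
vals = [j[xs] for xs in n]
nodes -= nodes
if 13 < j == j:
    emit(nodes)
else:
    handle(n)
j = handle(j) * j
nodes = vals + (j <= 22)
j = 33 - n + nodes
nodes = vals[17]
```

Transformed code:
handle(nodes)
j = (n + nodes) % j[35]
vals = []
for xs in n:
    vals.append(j[xs])
nodes = nodes - nodes
if 13 < j == j:
    emit(nodes)
else:
    handle(n)
j = handle(j) * j
nodes = vals + (j <= 22)
j = 33 - n + nodes
nodes = vals[17]

vals.append(j[xs])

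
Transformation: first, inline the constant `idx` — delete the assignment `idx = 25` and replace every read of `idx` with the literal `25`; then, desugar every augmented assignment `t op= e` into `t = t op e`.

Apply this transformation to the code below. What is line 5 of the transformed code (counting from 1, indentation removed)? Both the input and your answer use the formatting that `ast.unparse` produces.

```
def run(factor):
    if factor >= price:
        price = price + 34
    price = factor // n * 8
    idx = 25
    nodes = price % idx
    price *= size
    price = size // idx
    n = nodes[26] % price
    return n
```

nodes = price % 25

Transformed code:
def run(factor):
    if factor >= price:
        price = price + 34
    price = factor // n * 8
    nodes = price % 25
    price = price * size
    price = size // 25
    n = nodes[26] % price
    return n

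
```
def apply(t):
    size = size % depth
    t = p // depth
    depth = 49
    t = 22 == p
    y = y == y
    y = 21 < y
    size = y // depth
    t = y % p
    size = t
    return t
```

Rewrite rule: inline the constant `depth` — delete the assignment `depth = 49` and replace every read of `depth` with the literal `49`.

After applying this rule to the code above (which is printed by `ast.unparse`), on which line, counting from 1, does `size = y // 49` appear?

Transformed code:
def apply(t):
    size = size % 49
    t = p // 49
    t = 22 == p
    y = y == y
    y = 21 < y
    size = y // 49
    t = y % p
    size = t
    return t

7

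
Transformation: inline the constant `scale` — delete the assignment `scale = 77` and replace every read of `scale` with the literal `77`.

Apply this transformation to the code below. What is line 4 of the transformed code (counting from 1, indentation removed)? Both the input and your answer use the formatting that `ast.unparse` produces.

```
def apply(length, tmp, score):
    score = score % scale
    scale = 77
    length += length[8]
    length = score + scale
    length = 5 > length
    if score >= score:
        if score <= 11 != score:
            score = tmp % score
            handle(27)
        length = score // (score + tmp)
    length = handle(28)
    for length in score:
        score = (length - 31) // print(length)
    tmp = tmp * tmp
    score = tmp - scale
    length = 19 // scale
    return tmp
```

length = score + 77

Transformed code:
def apply(length, tmp, score):
    score = score % 77
    length += length[8]
    length = score + 77
    length = 5 > length
    if score >= score:
        if score <= 11 != score:
            score = tmp % score
            handle(27)
        length = score // (score + tmp)
    length = handle(28)
    for length in score:
        score = (length - 31) // print(length)
    tmp = tmp * tmp
    score = tmp - 77
    length = 19 // 77
    return tmp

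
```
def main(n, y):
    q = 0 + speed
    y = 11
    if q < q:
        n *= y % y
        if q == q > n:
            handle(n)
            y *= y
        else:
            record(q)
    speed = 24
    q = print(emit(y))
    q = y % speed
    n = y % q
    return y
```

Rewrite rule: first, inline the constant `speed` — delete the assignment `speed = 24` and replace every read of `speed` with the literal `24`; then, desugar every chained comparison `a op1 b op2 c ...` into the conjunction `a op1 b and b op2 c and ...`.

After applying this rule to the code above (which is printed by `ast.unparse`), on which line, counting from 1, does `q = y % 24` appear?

Transformed code:
def main(n, y):
    q = 0 + 24
    y = 11
    if q < q:
        n *= y % y
        if q == q and q > n:
            handle(n)
            y *= y
        else:
            record(q)
    q = print(emit(y))
    q = y % 24
    n = y % q
    return y

12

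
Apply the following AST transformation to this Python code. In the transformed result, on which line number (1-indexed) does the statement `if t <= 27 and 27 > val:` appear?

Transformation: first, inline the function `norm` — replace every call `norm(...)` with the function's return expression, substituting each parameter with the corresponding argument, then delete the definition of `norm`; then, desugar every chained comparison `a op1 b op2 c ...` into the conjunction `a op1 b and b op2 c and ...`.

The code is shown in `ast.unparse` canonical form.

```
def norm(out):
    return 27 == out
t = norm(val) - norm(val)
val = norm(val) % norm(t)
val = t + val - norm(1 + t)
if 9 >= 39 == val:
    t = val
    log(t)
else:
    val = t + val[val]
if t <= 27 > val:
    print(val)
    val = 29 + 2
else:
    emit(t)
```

9

Transformed code:
t = (27 == val) - (27 == val)
val = (27 == val) % (27 == t)
val = t + val - (27 == 1 + t)
if 9 >= 39 and 39 == val:
    t = val
    log(t)
else:
    val = t + val[val]
if t <= 27 and 27 > val:
    print(val)
    val = 29 + 2
else:
    emit(t)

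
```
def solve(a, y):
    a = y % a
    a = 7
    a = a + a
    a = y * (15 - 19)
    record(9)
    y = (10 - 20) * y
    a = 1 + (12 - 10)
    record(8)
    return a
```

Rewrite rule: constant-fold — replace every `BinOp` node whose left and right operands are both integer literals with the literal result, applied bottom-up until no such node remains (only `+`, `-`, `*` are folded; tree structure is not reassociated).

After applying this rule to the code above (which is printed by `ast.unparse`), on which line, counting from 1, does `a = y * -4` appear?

Transformed code:
def solve(a, y):
    a = y % a
    a = 7
    a = a + a
    a = y * -4
    record(9)
    y = -10 * y
    a = 3
    record(8)
    return a

5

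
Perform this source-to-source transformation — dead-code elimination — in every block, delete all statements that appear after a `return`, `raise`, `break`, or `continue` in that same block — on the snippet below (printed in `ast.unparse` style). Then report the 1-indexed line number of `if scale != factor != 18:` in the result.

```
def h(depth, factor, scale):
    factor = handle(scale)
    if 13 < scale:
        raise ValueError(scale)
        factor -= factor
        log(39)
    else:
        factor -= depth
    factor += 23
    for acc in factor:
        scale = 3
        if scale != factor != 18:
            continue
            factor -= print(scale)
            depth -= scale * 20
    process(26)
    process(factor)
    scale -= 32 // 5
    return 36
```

10

Transformed code:
def h(depth, factor, scale):
    factor = handle(scale)
    if 13 < scale:
        raise ValueError(scale)
    else:
        factor -= depth
    factor += 23
    for acc in factor:
        scale = 3
        if scale != factor != 18:
            continue
    process(26)
    process(factor)
    scale -= 32 // 5
    return 36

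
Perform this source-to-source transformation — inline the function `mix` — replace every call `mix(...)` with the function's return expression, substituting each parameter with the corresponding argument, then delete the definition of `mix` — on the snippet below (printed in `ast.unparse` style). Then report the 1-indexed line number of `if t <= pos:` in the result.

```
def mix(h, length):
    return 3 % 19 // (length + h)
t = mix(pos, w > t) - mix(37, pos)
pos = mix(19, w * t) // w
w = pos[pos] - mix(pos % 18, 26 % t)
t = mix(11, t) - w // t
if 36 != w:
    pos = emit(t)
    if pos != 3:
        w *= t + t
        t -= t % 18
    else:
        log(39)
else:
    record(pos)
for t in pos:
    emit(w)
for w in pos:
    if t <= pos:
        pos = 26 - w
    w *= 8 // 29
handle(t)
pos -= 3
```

17

Transformed code:
t = 3 % 19 // ((w > t) + pos) - 3 % 19 // (pos + 37)
pos = 3 % 19 // (w * t + 19) // w
w = pos[pos] - 3 % 19 // (26 % t + pos % 18)
t = 3 % 19 // (t + 11) - w // t
if 36 != w:
    pos = emit(t)
    if pos != 3:
        w *= t + t
        t -= t % 18
    else:
        log(39)
else:
    record(pos)
for t in pos:
    emit(w)
for w in pos:
    if t <= pos:
        pos = 26 - w
    w *= 8 // 29
handle(t)
pos -= 3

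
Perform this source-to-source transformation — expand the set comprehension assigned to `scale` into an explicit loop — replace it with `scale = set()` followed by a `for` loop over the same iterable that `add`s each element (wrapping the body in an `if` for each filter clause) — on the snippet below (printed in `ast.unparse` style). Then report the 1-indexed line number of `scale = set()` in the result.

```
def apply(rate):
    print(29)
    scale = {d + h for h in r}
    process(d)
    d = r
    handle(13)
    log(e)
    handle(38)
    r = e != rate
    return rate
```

3

Transformed code:
def apply(rate):
    print(29)
    scale = set()
    for h in r:
        scale.add(d + h)
    process(d)
    d = r
    handle(13)
    log(e)
    handle(38)
    r = e != rate
    return rate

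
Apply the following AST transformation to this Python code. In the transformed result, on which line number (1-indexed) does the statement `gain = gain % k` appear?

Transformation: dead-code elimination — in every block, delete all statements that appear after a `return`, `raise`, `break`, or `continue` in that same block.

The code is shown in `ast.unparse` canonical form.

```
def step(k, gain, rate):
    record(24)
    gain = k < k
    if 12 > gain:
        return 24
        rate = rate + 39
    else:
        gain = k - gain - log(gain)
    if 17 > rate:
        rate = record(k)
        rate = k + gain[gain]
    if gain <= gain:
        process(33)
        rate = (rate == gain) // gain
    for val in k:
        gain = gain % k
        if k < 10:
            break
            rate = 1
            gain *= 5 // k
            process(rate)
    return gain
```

Transformed code:
def step(k, gain, rate):
    record(24)
    gain = k < k
    if 12 > gain:
        return 24
    else:
        gain = k - gain - log(gain)
    if 17 > rate:
        rate = record(k)
        rate = k + gain[gain]
    if gain <= gain:
        process(33)
        rate = (rate == gain) // gain
    for val in k:
        gain = gain % k
        if k < 10:
            break
    return gain

15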